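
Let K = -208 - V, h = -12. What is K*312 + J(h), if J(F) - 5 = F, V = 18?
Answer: -70519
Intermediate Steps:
J(F) = 5 + F
K = -226 (K = -208 - 1*18 = -208 - 18 = -226)
K*312 + J(h) = -226*312 + (5 - 12) = -70512 - 7 = -70519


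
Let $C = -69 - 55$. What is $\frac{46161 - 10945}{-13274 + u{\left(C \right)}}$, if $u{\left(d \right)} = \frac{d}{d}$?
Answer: $- \frac{35216}{13273} \approx -2.6532$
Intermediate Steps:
$C = -124$ ($C = -69 - 55 = -124$)
$u{\left(d \right)} = 1$
$\frac{46161 - 10945}{-13274 + u{\left(C \right)}} = \frac{46161 - 10945}{-13274 + 1} = \frac{35216}{-13273} = 35216 \left(- \frac{1}{13273}\right) = - \frac{35216}{13273}$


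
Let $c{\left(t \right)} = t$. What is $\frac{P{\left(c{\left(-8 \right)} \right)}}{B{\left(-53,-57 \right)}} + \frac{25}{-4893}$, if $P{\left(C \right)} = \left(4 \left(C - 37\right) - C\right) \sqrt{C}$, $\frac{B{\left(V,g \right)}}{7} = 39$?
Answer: $- \frac{25}{4893} - \frac{344 i \sqrt{2}}{273} \approx -0.0051093 - 1.782 i$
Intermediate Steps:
$B{\left(V,g \right)} = 273$ ($B{\left(V,g \right)} = 7 \cdot 39 = 273$)
$P{\left(C \right)} = \sqrt{C} \left(-148 + 3 C\right)$ ($P{\left(C \right)} = \left(4 \left(-37 + C\right) - C\right) \sqrt{C} = \left(\left(-148 + 4 C\right) - C\right) \sqrt{C} = \left(-148 + 3 C\right) \sqrt{C} = \sqrt{C} \left(-148 + 3 C\right)$)
$\frac{P{\left(c{\left(-8 \right)} \right)}}{B{\left(-53,-57 \right)}} + \frac{25}{-4893} = \frac{\sqrt{-8} \left(-148 + 3 \left(-8\right)\right)}{273} + \frac{25}{-4893} = 2 i \sqrt{2} \left(-148 - 24\right) \frac{1}{273} + 25 \left(- \frac{1}{4893}\right) = 2 i \sqrt{2} \left(-172\right) \frac{1}{273} - \frac{25}{4893} = - 344 i \sqrt{2} \cdot \frac{1}{273} - \frac{25}{4893} = - \frac{344 i \sqrt{2}}{273} - \frac{25}{4893} = - \frac{25}{4893} - \frac{344 i \sqrt{2}}{273}$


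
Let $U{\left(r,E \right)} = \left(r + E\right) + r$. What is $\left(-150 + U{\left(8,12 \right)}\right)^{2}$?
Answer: $14884$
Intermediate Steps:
$U{\left(r,E \right)} = E + 2 r$ ($U{\left(r,E \right)} = \left(E + r\right) + r = E + 2 r$)
$\left(-150 + U{\left(8,12 \right)}\right)^{2} = \left(-150 + \left(12 + 2 \cdot 8\right)\right)^{2} = \left(-150 + \left(12 + 16\right)\right)^{2} = \left(-150 + 28\right)^{2} = \left(-122\right)^{2} = 14884$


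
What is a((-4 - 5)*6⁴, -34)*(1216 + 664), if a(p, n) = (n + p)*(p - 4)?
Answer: 256605456320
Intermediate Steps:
a(p, n) = (-4 + p)*(n + p) (a(p, n) = (n + p)*(-4 + p) = (-4 + p)*(n + p))
a((-4 - 5)*6⁴, -34)*(1216 + 664) = (((-4 - 5)*6⁴)² - 4*(-34) - 4*(-4 - 5)*6⁴ - 34*(-4 - 5)*6⁴)*(1216 + 664) = ((-9*1296)² + 136 - (-36)*1296 - (-306)*1296)*1880 = ((-11664)² + 136 - 4*(-11664) - 34*(-11664))*1880 = (136048896 + 136 + 46656 + 396576)*1880 = 136492264*1880 = 256605456320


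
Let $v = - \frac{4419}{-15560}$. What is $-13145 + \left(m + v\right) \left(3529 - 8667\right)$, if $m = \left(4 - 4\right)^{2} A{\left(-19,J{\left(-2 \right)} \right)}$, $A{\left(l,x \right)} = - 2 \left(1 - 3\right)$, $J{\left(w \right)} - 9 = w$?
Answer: $- \frac{113620511}{7780} \approx -14604.0$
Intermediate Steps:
$J{\left(w \right)} = 9 + w$
$A{\left(l,x \right)} = 4$ ($A{\left(l,x \right)} = \left(-2\right) \left(-2\right) = 4$)
$v = \frac{4419}{15560}$ ($v = \left(-4419\right) \left(- \frac{1}{15560}\right) = \frac{4419}{15560} \approx 0.284$)
$m = 0$ ($m = \left(4 - 4\right)^{2} \cdot 4 = 0^{2} \cdot 4 = 0 \cdot 4 = 0$)
$-13145 + \left(m + v\right) \left(3529 - 8667\right) = -13145 + \left(0 + \frac{4419}{15560}\right) \left(3529 - 8667\right) = -13145 + \frac{4419}{15560} \left(-5138\right) = -13145 - \frac{11352411}{7780} = - \frac{113620511}{7780}$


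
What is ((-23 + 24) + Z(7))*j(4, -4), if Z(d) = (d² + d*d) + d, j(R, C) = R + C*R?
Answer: -1272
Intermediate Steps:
Z(d) = d + 2*d² (Z(d) = (d² + d²) + d = 2*d² + d = d + 2*d²)
((-23 + 24) + Z(7))*j(4, -4) = ((-23 + 24) + 7*(1 + 2*7))*(4*(1 - 4)) = (1 + 7*(1 + 14))*(4*(-3)) = (1 + 7*15)*(-12) = (1 + 105)*(-12) = 106*(-12) = -1272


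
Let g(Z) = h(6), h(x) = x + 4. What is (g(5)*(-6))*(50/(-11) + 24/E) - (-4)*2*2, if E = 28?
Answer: 18272/77 ≈ 237.30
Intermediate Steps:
h(x) = 4 + x
g(Z) = 10 (g(Z) = 4 + 6 = 10)
(g(5)*(-6))*(50/(-11) + 24/E) - (-4)*2*2 = (10*(-6))*(50/(-11) + 24/28) - (-4)*2*2 = -60*(50*(-1/11) + 24*(1/28)) - 4*(-2)*2 = -60*(-50/11 + 6/7) + 8*2 = -60*(-284/77) + 16 = 17040/77 + 16 = 18272/77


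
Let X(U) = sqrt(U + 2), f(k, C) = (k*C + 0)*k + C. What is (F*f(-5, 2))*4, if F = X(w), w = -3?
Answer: 208*I ≈ 208.0*I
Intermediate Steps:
f(k, C) = C + C*k**2 (f(k, C) = (C*k + 0)*k + C = (C*k)*k + C = C*k**2 + C = C + C*k**2)
X(U) = sqrt(2 + U)
F = I (F = sqrt(2 - 3) = sqrt(-1) = I ≈ 1.0*I)
(F*f(-5, 2))*4 = (I*(2*(1 + (-5)**2)))*4 = (I*(2*(1 + 25)))*4 = (I*(2*26))*4 = (I*52)*4 = (52*I)*4 = 208*I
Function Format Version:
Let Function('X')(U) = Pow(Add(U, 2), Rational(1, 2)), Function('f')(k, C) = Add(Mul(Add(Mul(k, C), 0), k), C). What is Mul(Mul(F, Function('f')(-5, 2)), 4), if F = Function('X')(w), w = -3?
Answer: Mul(208, I) ≈ Mul(208.00, I)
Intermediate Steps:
Function('f')(k, C) = Add(C, Mul(C, Pow(k, 2))) (Function('f')(k, C) = Add(Mul(Add(Mul(C, k), 0), k), C) = Add(Mul(Mul(C, k), k), C) = Add(Mul(C, Pow(k, 2)), C) = Add(C, Mul(C, Pow(k, 2))))
Function('X')(U) = Pow(Add(2, U), Rational(1, 2))
F = I (F = Pow(Add(2, -3), Rational(1, 2)) = Pow(-1, Rational(1, 2)) = I ≈ Mul(1.0000, I))
Mul(Mul(F, Function('f')(-5, 2)), 4) = Mul(Mul(I, Mul(2, Add(1, Pow(-5, 2)))), 4) = Mul(Mul(I, Mul(2, Add(1, 25))), 4) = Mul(Mul(I, Mul(2, 26)), 4) = Mul(Mul(I, 52), 4) = Mul(Mul(52, I), 4) = Mul(208, I)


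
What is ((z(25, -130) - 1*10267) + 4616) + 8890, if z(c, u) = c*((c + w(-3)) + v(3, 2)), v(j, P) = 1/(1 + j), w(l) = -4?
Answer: 15081/4 ≈ 3770.3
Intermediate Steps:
z(c, u) = c*(-15/4 + c) (z(c, u) = c*((c - 4) + 1/(1 + 3)) = c*((-4 + c) + 1/4) = c*((-4 + c) + ¼) = c*(-15/4 + c))
((z(25, -130) - 1*10267) + 4616) + 8890 = (((¼)*25*(-15 + 4*25) - 1*10267) + 4616) + 8890 = (((¼)*25*(-15 + 100) - 10267) + 4616) + 8890 = (((¼)*25*85 - 10267) + 4616) + 8890 = ((2125/4 - 10267) + 4616) + 8890 = (-38943/4 + 4616) + 8890 = -20479/4 + 8890 = 15081/4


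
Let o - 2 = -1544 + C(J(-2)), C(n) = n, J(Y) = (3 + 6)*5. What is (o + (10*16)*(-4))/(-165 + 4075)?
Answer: -2137/3910 ≈ -0.54655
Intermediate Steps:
J(Y) = 45 (J(Y) = 9*5 = 45)
o = -1497 (o = 2 + (-1544 + 45) = 2 - 1499 = -1497)
(o + (10*16)*(-4))/(-165 + 4075) = (-1497 + (10*16)*(-4))/(-165 + 4075) = (-1497 + 160*(-4))/3910 = (-1497 - 640)*(1/3910) = -2137*1/3910 = -2137/3910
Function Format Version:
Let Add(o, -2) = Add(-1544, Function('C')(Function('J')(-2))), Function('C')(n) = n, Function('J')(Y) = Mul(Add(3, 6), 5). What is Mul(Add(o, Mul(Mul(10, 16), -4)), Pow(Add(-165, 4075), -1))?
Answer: Rational(-2137, 3910) ≈ -0.54655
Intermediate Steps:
Function('J')(Y) = 45 (Function('J')(Y) = Mul(9, 5) = 45)
o = -1497 (o = Add(2, Add(-1544, 45)) = Add(2, -1499) = -1497)
Mul(Add(o, Mul(Mul(10, 16), -4)), Pow(Add(-165, 4075), -1)) = Mul(Add(-1497, Mul(Mul(10, 16), -4)), Pow(Add(-165, 4075), -1)) = Mul(Add(-1497, Mul(160, -4)), Pow(3910, -1)) = Mul(Add(-1497, -640), Rational(1, 3910)) = Mul(-2137, Rational(1, 3910)) = Rational(-2137, 3910)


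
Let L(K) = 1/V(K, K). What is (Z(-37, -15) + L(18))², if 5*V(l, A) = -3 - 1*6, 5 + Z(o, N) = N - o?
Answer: 21904/81 ≈ 270.42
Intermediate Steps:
Z(o, N) = -5 + N - o (Z(o, N) = -5 + (N - o) = -5 + N - o)
V(l, A) = -9/5 (V(l, A) = (-3 - 1*6)/5 = (-3 - 6)/5 = (⅕)*(-9) = -9/5)
L(K) = -5/9 (L(K) = 1/(-9/5) = -5/9)
(Z(-37, -15) + L(18))² = ((-5 - 15 - 1*(-37)) - 5/9)² = ((-5 - 15 + 37) - 5/9)² = (17 - 5/9)² = (148/9)² = 21904/81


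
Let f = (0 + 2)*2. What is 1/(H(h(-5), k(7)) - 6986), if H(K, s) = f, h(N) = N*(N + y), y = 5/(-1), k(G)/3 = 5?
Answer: -1/6982 ≈ -0.00014323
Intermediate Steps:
k(G) = 15 (k(G) = 3*5 = 15)
y = -5 (y = 5*(-1) = -5)
h(N) = N*(-5 + N) (h(N) = N*(N - 5) = N*(-5 + N))
f = 4 (f = 2*2 = 4)
H(K, s) = 4
1/(H(h(-5), k(7)) - 6986) = 1/(4 - 6986) = 1/(-6982) = -1/6982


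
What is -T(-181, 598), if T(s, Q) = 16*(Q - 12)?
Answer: -9376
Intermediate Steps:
T(s, Q) = -192 + 16*Q (T(s, Q) = 16*(-12 + Q) = -192 + 16*Q)
-T(-181, 598) = -(-192 + 16*598) = -(-192 + 9568) = -1*9376 = -9376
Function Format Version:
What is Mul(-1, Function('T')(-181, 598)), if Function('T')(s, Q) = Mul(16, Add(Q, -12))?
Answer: -9376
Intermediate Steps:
Function('T')(s, Q) = Add(-192, Mul(16, Q)) (Function('T')(s, Q) = Mul(16, Add(-12, Q)) = Add(-192, Mul(16, Q)))
Mul(-1, Function('T')(-181, 598)) = Mul(-1, Add(-192, Mul(16, 598))) = Mul(-1, Add(-192, 9568)) = Mul(-1, 9376) = -9376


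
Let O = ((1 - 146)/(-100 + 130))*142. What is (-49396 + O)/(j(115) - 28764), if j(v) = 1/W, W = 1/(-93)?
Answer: 150247/86571 ≈ 1.7355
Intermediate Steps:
W = -1/93 ≈ -0.010753
O = -2059/3 (O = -145/30*142 = -145*1/30*142 = -29/6*142 = -2059/3 ≈ -686.33)
j(v) = -93 (j(v) = 1/(-1/93) = -93)
(-49396 + O)/(j(115) - 28764) = (-49396 - 2059/3)/(-93 - 28764) = -150247/3/(-28857) = -150247/3*(-1/28857) = 150247/86571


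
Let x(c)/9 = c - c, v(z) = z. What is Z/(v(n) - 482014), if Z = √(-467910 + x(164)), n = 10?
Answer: -I*√51990/160668 ≈ -0.0014192*I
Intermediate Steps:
x(c) = 0 (x(c) = 9*(c - c) = 9*0 = 0)
Z = 3*I*√51990 (Z = √(-467910 + 0) = √(-467910) = 3*I*√51990 ≈ 684.04*I)
Z/(v(n) - 482014) = (3*I*√51990)/(10 - 482014) = (3*I*√51990)/(-482004) = (3*I*√51990)*(-1/482004) = -I*√51990/160668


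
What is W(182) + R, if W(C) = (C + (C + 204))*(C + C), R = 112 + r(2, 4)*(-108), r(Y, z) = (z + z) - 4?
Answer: 206432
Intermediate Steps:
r(Y, z) = -4 + 2*z (r(Y, z) = 2*z - 4 = -4 + 2*z)
R = -320 (R = 112 + (-4 + 2*4)*(-108) = 112 + (-4 + 8)*(-108) = 112 + 4*(-108) = 112 - 432 = -320)
W(C) = 2*C*(204 + 2*C) (W(C) = (C + (204 + C))*(2*C) = (204 + 2*C)*(2*C) = 2*C*(204 + 2*C))
W(182) + R = 4*182*(102 + 182) - 320 = 4*182*284 - 320 = 206752 - 320 = 206432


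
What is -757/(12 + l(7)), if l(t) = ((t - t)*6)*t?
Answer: -757/12 ≈ -63.083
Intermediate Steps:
l(t) = 0 (l(t) = (0*6)*t = 0*t = 0)
-757/(12 + l(7)) = -757/(12 + 0) = -757/12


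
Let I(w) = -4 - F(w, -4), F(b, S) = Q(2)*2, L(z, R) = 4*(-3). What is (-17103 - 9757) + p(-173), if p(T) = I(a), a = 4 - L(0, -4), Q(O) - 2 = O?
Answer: -26872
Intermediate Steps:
Q(O) = 2 + O
L(z, R) = -12
F(b, S) = 8 (F(b, S) = (2 + 2)*2 = 4*2 = 8)
a = 16 (a = 4 - 1*(-12) = 4 + 12 = 16)
I(w) = -12 (I(w) = -4 - 1*8 = -4 - 8 = -12)
p(T) = -12
(-17103 - 9757) + p(-173) = (-17103 - 9757) - 12 = -26860 - 12 = -26872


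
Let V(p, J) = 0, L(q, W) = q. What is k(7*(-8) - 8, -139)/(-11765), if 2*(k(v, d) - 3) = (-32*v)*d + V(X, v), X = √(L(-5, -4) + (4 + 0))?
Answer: 142333/11765 ≈ 12.098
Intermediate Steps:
X = I (X = √(-5 + (4 + 0)) = √(-5 + 4) = √(-1) = I ≈ 1.0*I)
k(v, d) = 3 - 16*d*v (k(v, d) = 3 + ((-32*v)*d + 0)/2 = 3 + (-32*d*v + 0)/2 = 3 + (-32*d*v)/2 = 3 - 16*d*v)
k(7*(-8) - 8, -139)/(-11765) = (3 - 16*(-139)*(7*(-8) - 8))/(-11765) = (3 - 16*(-139)*(-56 - 8))*(-1/11765) = (3 - 16*(-139)*(-64))*(-1/11765) = (3 - 142336)*(-1/11765) = -142333*(-1/11765) = 142333/11765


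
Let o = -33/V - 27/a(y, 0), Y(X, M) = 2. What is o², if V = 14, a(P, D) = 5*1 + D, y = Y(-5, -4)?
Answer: 294849/4900 ≈ 60.173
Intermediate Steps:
y = 2
a(P, D) = 5 + D
o = -543/70 (o = -33/14 - 27/(5 + 0) = -33*1/14 - 27/5 = -33/14 - 27*⅕ = -33/14 - 27/5 = -543/70 ≈ -7.7571)
o² = (-543/70)² = 294849/4900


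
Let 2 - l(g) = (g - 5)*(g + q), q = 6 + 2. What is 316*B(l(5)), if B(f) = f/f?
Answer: 316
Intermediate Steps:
q = 8
l(g) = 2 - (-5 + g)*(8 + g) (l(g) = 2 - (g - 5)*(g + 8) = 2 - (-5 + g)*(8 + g))
B(f) = 1
316*B(l(5)) = 316*1 = 316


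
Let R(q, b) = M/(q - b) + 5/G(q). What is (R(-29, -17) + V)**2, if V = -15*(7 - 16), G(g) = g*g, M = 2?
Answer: 462942799201/25462116 ≈ 18182.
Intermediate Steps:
G(g) = g**2
R(q, b) = 2/(q - b) + 5/q**2 (R(q, b) = 2/(q - b) + 5/(q**2) = 2/(q - b) + 5/q**2)
V = 135 (V = -15*(-9) = 135)
(R(-29, -17) + V)**2 = ((-5*(-29) - 2*(-29)**2 + 5*(-17))/((-29)**2*(-17 - 1*(-29))) + 135)**2 = ((145 - 2*841 - 85)/(841*(-17 + 29)) + 135)**2 = ((1/841)*(145 - 1682 - 85)/12 + 135)**2 = ((1/841)*(1/12)*(-1622) + 135)**2 = (-811/5046 + 135)**2 = (680399/5046)**2 = 462942799201/25462116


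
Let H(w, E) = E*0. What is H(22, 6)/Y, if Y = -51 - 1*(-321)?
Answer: 0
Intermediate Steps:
H(w, E) = 0
Y = 270 (Y = -51 + 321 = 270)
H(22, 6)/Y = 0/270 = 0*(1/270) = 0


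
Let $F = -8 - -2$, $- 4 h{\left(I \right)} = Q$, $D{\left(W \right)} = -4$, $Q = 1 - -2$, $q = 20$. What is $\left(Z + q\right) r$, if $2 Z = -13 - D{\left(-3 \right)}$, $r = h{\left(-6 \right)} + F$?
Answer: $- \frac{837}{8} \approx -104.63$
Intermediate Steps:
$Q = 3$ ($Q = 1 + 2 = 3$)
$h{\left(I \right)} = - \frac{3}{4}$ ($h{\left(I \right)} = \left(- \frac{1}{4}\right) 3 = - \frac{3}{4}$)
$F = -6$ ($F = -8 + 2 = -6$)
$r = - \frac{27}{4}$ ($r = - \frac{3}{4} - 6 = - \frac{27}{4} \approx -6.75$)
$Z = - \frac{9}{2}$ ($Z = \frac{-13 - -4}{2} = \frac{-13 + 4}{2} = \frac{1}{2} \left(-9\right) = - \frac{9}{2} \approx -4.5$)
$\left(Z + q\right) r = \left(- \frac{9}{2} + 20\right) \left(- \frac{27}{4}\right) = \frac{31}{2} \left(- \frac{27}{4}\right) = - \frac{837}{8}$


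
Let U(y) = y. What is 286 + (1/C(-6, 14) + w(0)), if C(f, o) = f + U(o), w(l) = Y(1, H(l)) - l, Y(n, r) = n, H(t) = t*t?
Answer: 2297/8 ≈ 287.13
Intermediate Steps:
H(t) = t²
w(l) = 1 - l
C(f, o) = f + o
286 + (1/C(-6, 14) + w(0)) = 286 + (1/(-6 + 14) + (1 - 1*0)) = 286 + (1/8 + (1 + 0)) = 286 + (⅛ + 1) = 286 + 9/8 = 2297/8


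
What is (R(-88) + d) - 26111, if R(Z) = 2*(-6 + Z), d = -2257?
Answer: -28556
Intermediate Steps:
R(Z) = -12 + 2*Z
(R(-88) + d) - 26111 = ((-12 + 2*(-88)) - 2257) - 26111 = ((-12 - 176) - 2257) - 26111 = (-188 - 2257) - 26111 = -2445 - 26111 = -28556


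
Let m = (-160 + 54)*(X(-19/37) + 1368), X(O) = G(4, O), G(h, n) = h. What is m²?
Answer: 21150466624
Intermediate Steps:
X(O) = 4
m = -145432 (m = (-160 + 54)*(4 + 1368) = -106*1372 = -145432)
m² = (-145432)² = 21150466624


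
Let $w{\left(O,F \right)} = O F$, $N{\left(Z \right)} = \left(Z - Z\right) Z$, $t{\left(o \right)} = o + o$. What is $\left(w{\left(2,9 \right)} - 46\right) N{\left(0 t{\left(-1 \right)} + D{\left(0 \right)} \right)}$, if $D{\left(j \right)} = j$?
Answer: $0$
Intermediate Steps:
$t{\left(o \right)} = 2 o$
$N{\left(Z \right)} = 0$ ($N{\left(Z \right)} = 0 Z = 0$)
$w{\left(O,F \right)} = F O$
$\left(w{\left(2,9 \right)} - 46\right) N{\left(0 t{\left(-1 \right)} + D{\left(0 \right)} \right)} = \left(9 \cdot 2 - 46\right) 0 = \left(18 - 46\right) 0 = \left(-28\right) 0 = 0$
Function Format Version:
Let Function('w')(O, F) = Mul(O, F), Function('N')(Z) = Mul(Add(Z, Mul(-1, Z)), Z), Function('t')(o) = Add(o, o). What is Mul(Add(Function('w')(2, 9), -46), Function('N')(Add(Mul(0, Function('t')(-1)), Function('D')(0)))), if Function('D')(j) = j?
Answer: 0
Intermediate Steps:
Function('t')(o) = Mul(2, o)
Function('N')(Z) = 0 (Function('N')(Z) = Mul(0, Z) = 0)
Function('w')(O, F) = Mul(F, O)
Mul(Add(Function('w')(2, 9), -46), Function('N')(Add(Mul(0, Function('t')(-1)), Function('D')(0)))) = Mul(Add(Mul(9, 2), -46), 0) = Mul(Add(18, -46), 0) = Mul(-28, 0) = 0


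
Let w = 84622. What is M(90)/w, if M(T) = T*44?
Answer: 1980/42311 ≈ 0.046796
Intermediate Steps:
M(T) = 44*T
M(90)/w = (44*90)/84622 = 3960*(1/84622) = 1980/42311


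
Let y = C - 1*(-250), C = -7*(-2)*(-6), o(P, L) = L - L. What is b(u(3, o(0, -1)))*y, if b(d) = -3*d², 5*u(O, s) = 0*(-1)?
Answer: 0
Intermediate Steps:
o(P, L) = 0
u(O, s) = 0 (u(O, s) = (0*(-1))/5 = (⅕)*0 = 0)
C = -84 (C = 14*(-6) = -84)
y = 166 (y = -84 - 1*(-250) = -84 + 250 = 166)
b(u(3, o(0, -1)))*y = -3*0²*166 = -3*0*166 = 0*166 = 0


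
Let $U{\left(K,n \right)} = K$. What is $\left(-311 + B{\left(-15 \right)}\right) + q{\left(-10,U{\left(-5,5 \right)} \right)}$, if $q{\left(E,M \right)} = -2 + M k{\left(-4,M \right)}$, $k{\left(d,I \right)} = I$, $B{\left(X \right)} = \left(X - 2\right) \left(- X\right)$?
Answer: $-543$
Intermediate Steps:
$B{\left(X \right)} = - X \left(-2 + X\right)$ ($B{\left(X \right)} = \left(-2 + X\right) \left(- X\right) = - X \left(-2 + X\right)$)
$q{\left(E,M \right)} = -2 + M^{2}$ ($q{\left(E,M \right)} = -2 + M M = -2 + M^{2}$)
$\left(-311 + B{\left(-15 \right)}\right) + q{\left(-10,U{\left(-5,5 \right)} \right)} = \left(-311 - 15 \left(2 - -15\right)\right) - \left(2 - \left(-5\right)^{2}\right) = \left(-311 - 15 \left(2 + 15\right)\right) + \left(-2 + 25\right) = \left(-311 - 255\right) + 23 = -566 + 23 = -543$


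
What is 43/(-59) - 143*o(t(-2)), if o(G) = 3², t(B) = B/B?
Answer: -75976/59 ≈ -1287.7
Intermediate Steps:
t(B) = 1
o(G) = 9
43/(-59) - 143*o(t(-2)) = 43/(-59) - 143*9 = 43*(-1/59) - 1287 = -43/59 - 1287 = -75976/59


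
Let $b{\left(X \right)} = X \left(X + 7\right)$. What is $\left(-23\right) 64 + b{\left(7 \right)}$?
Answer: $-1374$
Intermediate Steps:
$b{\left(X \right)} = X \left(7 + X\right)$
$\left(-23\right) 64 + b{\left(7 \right)} = \left(-23\right) 64 + 7 \left(7 + 7\right) = -1472 + 7 \cdot 14 = -1472 + 98 = -1374$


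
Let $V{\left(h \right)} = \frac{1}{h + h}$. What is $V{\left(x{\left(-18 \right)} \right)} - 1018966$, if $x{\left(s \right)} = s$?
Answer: $- \frac{36682777}{36} \approx -1.019 \cdot 10^{6}$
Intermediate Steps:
$V{\left(h \right)} = \frac{1}{2 h}$
$V{\left(x{\left(-18 \right)} \right)} - 1018966 = \frac{1}{2 \left(-18\right)} - 1018966 = \frac{1}{2} \left(- \frac{1}{18}\right) - 1018966 = - \frac{1}{36} - 1018966 = - \frac{36682777}{36}$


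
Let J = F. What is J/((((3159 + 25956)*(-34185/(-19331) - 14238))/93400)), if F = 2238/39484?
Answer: -67345724420/5272736308849323 ≈ -1.2772e-5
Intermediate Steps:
F = 1119/19742 (F = 2238*(1/39484) = 1119/19742 ≈ 0.056681)
J = 1119/19742 ≈ 0.056681
J/((((3159 + 25956)*(-34185/(-19331) - 14238))/93400)) = 1119/(19742*((((3159 + 25956)*(-34185/(-19331) - 14238))/93400))) = 1119/(19742*(((29115*(-34185*(-1/19331) - 14238))*(1/93400)))) = 1119/(19742*(((29115*(34185/19331 - 14238))*(1/93400)))) = 1119/(19742*(((29115*(-275200593/19331))*(1/93400)))) = 1119/(19742*((-8012465265195/19331*1/93400))) = 1119/(19742*(-1602493053039/361103080)) = (1119/19742)*(-361103080/1602493053039) = -67345724420/5272736308849323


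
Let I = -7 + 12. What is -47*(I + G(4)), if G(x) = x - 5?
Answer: -188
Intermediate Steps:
G(x) = -5 + x
I = 5
-47*(I + G(4)) = -47*(5 + (-5 + 4)) = -47*(5 - 1) = -47*4 = -188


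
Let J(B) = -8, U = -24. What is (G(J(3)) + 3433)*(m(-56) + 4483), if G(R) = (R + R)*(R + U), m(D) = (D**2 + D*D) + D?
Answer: 42207555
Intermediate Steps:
m(D) = D + 2*D**2 (m(D) = (D**2 + D**2) + D = 2*D**2 + D = D + 2*D**2)
G(R) = 2*R*(-24 + R) (G(R) = (R + R)*(R - 24) = (2*R)*(-24 + R) = 2*R*(-24 + R))
(G(J(3)) + 3433)*(m(-56) + 4483) = (2*(-8)*(-24 - 8) + 3433)*(-56*(1 + 2*(-56)) + 4483) = (2*(-8)*(-32) + 3433)*(-56*(1 - 112) + 4483) = (512 + 3433)*(-56*(-111) + 4483) = 3945*(6216 + 4483) = 3945*10699 = 42207555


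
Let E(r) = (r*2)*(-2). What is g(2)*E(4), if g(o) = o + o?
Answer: -64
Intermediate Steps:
g(o) = 2*o
E(r) = -4*r (E(r) = (2*r)*(-2) = -4*r)
g(2)*E(4) = (2*2)*(-4*4) = 4*(-16) = -64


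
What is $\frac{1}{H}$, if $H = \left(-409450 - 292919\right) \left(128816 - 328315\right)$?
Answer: $\frac{1}{140121913131} \approx 7.1366 \cdot 10^{-12}$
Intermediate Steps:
$H = 140121913131$ ($H = \left(-702369\right) \left(-199499\right) = 140121913131$)
$\frac{1}{H} = \frac{1}{140121913131}$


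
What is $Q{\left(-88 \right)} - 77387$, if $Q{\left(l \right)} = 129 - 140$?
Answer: $-77398$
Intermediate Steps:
$Q{\left(l \right)} = -11$ ($Q{\left(l \right)} = 129 - 140 = -11$)
$Q{\left(-88 \right)} - 77387 = -11 - 77387 = -77398$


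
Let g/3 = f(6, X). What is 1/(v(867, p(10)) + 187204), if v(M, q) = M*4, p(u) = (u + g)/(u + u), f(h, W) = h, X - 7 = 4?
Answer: 1/190672 ≈ 5.2446e-6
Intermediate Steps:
X = 11 (X = 7 + 4 = 11)
g = 18 (g = 3*6 = 18)
p(u) = (18 + u)/(2*u) (p(u) = (u + 18)/(u + u) = (18 + u)/((2*u)) = (18 + u)*(1/(2*u)) = (18 + u)/(2*u))
v(M, q) = 4*M
1/(v(867, p(10)) + 187204) = 1/(4*867 + 187204) = 1/(3468 + 187204) = 1/190672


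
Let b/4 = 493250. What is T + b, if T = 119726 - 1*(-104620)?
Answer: 2197346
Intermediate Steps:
b = 1973000 (b = 4*493250 = 1973000)
T = 224346 (T = 119726 + 104620 = 224346)
T + b = 224346 + 1973000 = 2197346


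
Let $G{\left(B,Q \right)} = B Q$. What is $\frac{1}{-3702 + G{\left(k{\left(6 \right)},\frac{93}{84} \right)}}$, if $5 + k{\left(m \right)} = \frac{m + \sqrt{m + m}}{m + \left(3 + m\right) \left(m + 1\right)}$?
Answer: $- \frac{4612825812}{17101772345999} - \frac{39928 \sqrt{3}}{17101772345999} \approx -0.00026973$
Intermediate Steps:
$k{\left(m \right)} = -5 + \frac{m + \sqrt{2} \sqrt{m}}{m + \left(1 + m\right) \left(3 + m\right)}$ ($k{\left(m \right)} = -5 + \frac{m + \sqrt{m + m}}{m + \left(3 + m\right) \left(m + 1\right)} = -5 + \frac{m + \sqrt{2 m}}{m + \left(3 + m\right) \left(1 + m\right)} = -5 + \frac{m + \sqrt{2} \sqrt{m}}{m + \left(1 + m\right) \left(3 + m\right)}$)
$\frac{1}{-3702 + G{\left(k{\left(6 \right)},\frac{93}{84} \right)}} = \frac{1}{-3702 + \frac{-15 - 144 - 5 \cdot 6^{2} + \sqrt{2} \sqrt{6}}{3 + 6^{2} + 5 \cdot 6} \cdot \frac{93}{84}} = \frac{1}{-3702 + \frac{-15 - 144 - 180 + 2 \sqrt{3}}{3 + 36 + 30} \cdot 93 \cdot \frac{1}{84}} = \frac{1}{-3702 + \frac{-15 - 144 - 180 + 2 \sqrt{3}}{69} \cdot \frac{31}{28}} = \frac{1}{-3702 + \frac{-339 + 2 \sqrt{3}}{69} \cdot \frac{31}{28}} = \frac{1}{-3702 + \left(- \frac{113}{23} + \frac{2 \sqrt{3}}{69}\right) \frac{31}{28}} = \frac{1}{-3702 - \left(\frac{3503}{644} - \frac{31 \sqrt{3}}{966}\right)} = \frac{1}{- \frac{2387591}{644} + \frac{31 \sqrt{3}}{966}}$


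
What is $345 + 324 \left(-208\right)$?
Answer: $-67047$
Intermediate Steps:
$345 + 324 \left(-208\right) = 345 - 67392 = -67047$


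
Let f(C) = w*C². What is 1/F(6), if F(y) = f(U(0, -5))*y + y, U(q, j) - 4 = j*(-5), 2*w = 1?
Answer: 1/2529 ≈ 0.00039541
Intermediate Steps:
w = ½ (w = (½)*1 = ½ ≈ 0.50000)
U(q, j) = 4 - 5*j (U(q, j) = 4 + j*(-5) = 4 - 5*j)
f(C) = C²/2
F(y) = 843*y/2 (F(y) = ((4 - 5*(-5))²/2)*y + y = ((4 + 25)²/2)*y + y = ((½)*29²)*y + y = ((½)*841)*y + y = 841*y/2 + y = 843*y/2)
1/F(6) = 1/((843/2)*6) = 1/2529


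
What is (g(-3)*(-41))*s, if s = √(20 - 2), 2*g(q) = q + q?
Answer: 369*√2 ≈ 521.84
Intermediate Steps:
g(q) = q (g(q) = (q + q)/2 = (2*q)/2 = q)
s = 3*√2 (s = √18 = 3*√2 ≈ 4.2426)
(g(-3)*(-41))*s = (-3*(-41))*(3*√2) = 123*(3*√2) = 369*√2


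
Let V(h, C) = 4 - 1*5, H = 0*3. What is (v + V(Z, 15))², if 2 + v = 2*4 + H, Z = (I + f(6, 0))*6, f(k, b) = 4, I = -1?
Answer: 25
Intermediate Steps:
H = 0
Z = 18 (Z = (-1 + 4)*6 = 3*6 = 18)
v = 6 (v = -2 + (2*4 + 0) = -2 + (8 + 0) = -2 + 8 = 6)
V(h, C) = -1 (V(h, C) = 4 - 5 = -1)
(v + V(Z, 15))² = (6 - 1)² = 5² = 25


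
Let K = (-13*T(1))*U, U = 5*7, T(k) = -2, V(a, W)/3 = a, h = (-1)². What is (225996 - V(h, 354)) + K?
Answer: 226903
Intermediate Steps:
h = 1
V(a, W) = 3*a
U = 35
K = 910 (K = -13*(-2)*35 = 26*35 = 910)
(225996 - V(h, 354)) + K = (225996 - 3) + 910 = 225993 + 910 = 226903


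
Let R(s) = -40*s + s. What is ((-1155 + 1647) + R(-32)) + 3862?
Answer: 5602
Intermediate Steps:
R(s) = -39*s
((-1155 + 1647) + R(-32)) + 3862 = ((-1155 + 1647) - 39*(-32)) + 3862 = (492 + 1248) + 3862 = 1740 + 3862 = 5602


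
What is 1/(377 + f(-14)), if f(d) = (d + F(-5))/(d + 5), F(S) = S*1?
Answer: 9/3412 ≈ 0.0026377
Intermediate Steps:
F(S) = S
f(d) = (-5 + d)/(5 + d) (f(d) = (d - 5)/(d + 5) = (-5 + d)/(5 + d))
1/(377 + f(-14)) = 1/(377 + (-5 - 14)/(5 - 14)) = 1/(377 - 19/(-9)) = 1/(377 - ⅑*(-19)) = 1/(377 + 19/9) = 1/(3412/9) = 9/3412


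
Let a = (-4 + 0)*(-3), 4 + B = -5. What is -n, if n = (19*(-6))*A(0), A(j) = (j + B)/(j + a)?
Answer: -171/2 ≈ -85.500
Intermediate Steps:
B = -9 (B = -4 - 5 = -9)
a = 12 (a = -4*(-3) = 12)
A(j) = (-9 + j)/(12 + j) (A(j) = (j - 9)/(j + 12) = (-9 + j)/(12 + j))
n = 171/2 (n = (19*(-6))*((-9 + 0)/(12 + 0)) = -114*(-9)/12 = -19*(-9)/2 = -114*(-3/4) = 171/2 ≈ 85.500)
-n = -1*171/2 = -171/2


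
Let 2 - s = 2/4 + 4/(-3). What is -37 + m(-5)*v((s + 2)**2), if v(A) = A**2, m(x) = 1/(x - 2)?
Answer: -1042945/9072 ≈ -114.96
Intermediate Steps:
m(x) = 1/(-2 + x)
s = 17/6 (s = 2 - (2/4 + 4/(-3)) = 2 - (2*(1/4) + 4*(-1/3)) = 2 - (1/2 - 4/3) = 2 - 1*(-5/6) = 2 + 5/6 = 17/6 ≈ 2.8333)
-37 + m(-5)*v((s + 2)**2) = -37 + ((17/6 + 2)**2)**2/(-2 - 5) = -37 + ((29/6)**2)**2/(-7) = -37 - (841/36)**2/7 = -37 - 1/7*707281/1296 = -37 - 707281/9072 = -1042945/9072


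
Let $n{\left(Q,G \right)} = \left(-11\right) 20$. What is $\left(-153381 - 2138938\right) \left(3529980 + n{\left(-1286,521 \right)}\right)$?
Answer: $-8091335913440$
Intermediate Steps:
$n{\left(Q,G \right)} = -220$
$\left(-153381 - 2138938\right) \left(3529980 + n{\left(-1286,521 \right)}\right) = \left(-153381 - 2138938\right) \left(3529980 - 220\right) = \left(-2292319\right) 3529760 = -8091335913440$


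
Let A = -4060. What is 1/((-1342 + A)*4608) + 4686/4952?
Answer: 14580732053/15408405504 ≈ 0.94628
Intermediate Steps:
1/((-1342 + A)*4608) + 4686/4952 = 1/(-1342 - 4060*4608) + 4686/4952 = (1/4608)/(-5402) + 4686*(1/4952) = -1/5402*1/4608 + 2343/2476 = -1/24892416 + 2343/2476 = 14580732053/15408405504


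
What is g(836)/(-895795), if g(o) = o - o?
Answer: 0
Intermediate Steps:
g(o) = 0
g(836)/(-895795) = 0/(-895795) = 0*(-1/895795) = 0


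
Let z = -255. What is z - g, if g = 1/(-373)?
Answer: -95114/373 ≈ -255.00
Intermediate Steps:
g = -1/373 ≈ -0.0026810
z - g = -255 - 1*(-1/373) = -255 + 1/373 = -95114/373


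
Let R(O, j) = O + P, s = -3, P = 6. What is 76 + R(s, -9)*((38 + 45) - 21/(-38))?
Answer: 12413/38 ≈ 326.66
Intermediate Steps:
R(O, j) = 6 + O (R(O, j) = O + 6 = 6 + O)
76 + R(s, -9)*((38 + 45) - 21/(-38)) = 76 + (6 - 3)*((38 + 45) - 21/(-38)) = 76 + 3*(83 - 21*(-1/38)) = 76 + 3*(83 + 21/38) = 76 + 3*(3175/38) = 76 + 9525/38 = 12413/38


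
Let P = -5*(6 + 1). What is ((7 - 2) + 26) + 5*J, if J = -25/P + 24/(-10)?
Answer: 158/7 ≈ 22.571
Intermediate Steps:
P = -35 (P = -5*7 = -35)
J = -59/35 (J = -25/(-35) + 24/(-10) = -25*(-1/35) + 24*(-⅒) = 5/7 - 12/5 = -59/35 ≈ -1.6857)
((7 - 2) + 26) + 5*J = ((7 - 2) + 26) + 5*(-59/35) = (5 + 26) - 59/7 = 31 - 59/7 = 158/7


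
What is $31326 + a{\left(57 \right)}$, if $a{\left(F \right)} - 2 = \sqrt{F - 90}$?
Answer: $31328 + i \sqrt{33} \approx 31328.0 + 5.7446 i$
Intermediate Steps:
$a{\left(F \right)} = 2 + \sqrt{-90 + F}$ ($a{\left(F \right)} = 2 + \sqrt{F - 90} = 2 + \sqrt{-90 + F}$)
$31326 + a{\left(57 \right)} = 31326 + \left(2 + \sqrt{-90 + 57}\right) = 31326 + \left(2 + \sqrt{-33}\right) = 31326 + \left(2 + i \sqrt{33}\right) = 31328 + i \sqrt{33}$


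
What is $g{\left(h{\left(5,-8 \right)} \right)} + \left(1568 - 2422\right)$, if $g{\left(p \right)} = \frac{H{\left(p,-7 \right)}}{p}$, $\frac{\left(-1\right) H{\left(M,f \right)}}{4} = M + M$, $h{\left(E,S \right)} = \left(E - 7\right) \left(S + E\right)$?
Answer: $-862$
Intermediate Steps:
$h{\left(E,S \right)} = \left(-7 + E\right) \left(E + S\right)$
$H{\left(M,f \right)} = - 8 M$ ($H{\left(M,f \right)} = - 4 \left(M + M\right) = - 4 \cdot 2 M = - 8 M$)
$g{\left(p \right)} = -8$ ($g{\left(p \right)} = \frac{\left(-8\right) p}{p} = -8$)
$g{\left(h{\left(5,-8 \right)} \right)} + \left(1568 - 2422\right) = -8 + \left(1568 - 2422\right) = -8 - 854 = -862$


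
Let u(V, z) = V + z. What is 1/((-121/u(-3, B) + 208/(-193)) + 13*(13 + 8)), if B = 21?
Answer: 3474/921305 ≈ 0.0037707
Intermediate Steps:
1/((-121/u(-3, B) + 208/(-193)) + 13*(13 + 8)) = 1/((-121/(-3 + 21) + 208/(-193)) + 13*(13 + 8)) = 1/((-121/18 + 208*(-1/193)) + 13*21) = 1/((-121*1/18 - 208/193) + 273) = 1/((-121/18 - 208/193) + 273) = 1/(-27097/3474 + 273) = 1/(921305/3474) = 1*(3474/921305) = 3474/921305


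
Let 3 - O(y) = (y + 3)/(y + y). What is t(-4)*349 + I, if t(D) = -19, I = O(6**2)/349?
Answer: -55541197/8376 ≈ -6631.0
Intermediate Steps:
O(y) = 3 - (3 + y)/(2*y) (O(y) = 3 - (y + 3)/(y + y) = 3 - (3 + y)/(2*y))
I = 59/8376 (I = ((-3 + 5*6**2)/(2*(6**2)))/349 = ((1/2)*(-3 + 5*36)/36)*(1/349) = ((1/2)*(1/36)*(-3 + 180))*(1/349) = ((1/2)*(1/36)*177)*(1/349) = (59/24)*(1/349) = 59/8376 ≈ 0.0070439)
t(-4)*349 + I = -19*349 + 59/8376 = -6631 + 59/8376 = -55541197/8376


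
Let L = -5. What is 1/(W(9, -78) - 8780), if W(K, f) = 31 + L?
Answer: -1/8754 ≈ -0.00011423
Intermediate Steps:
W(K, f) = 26 (W(K, f) = 31 - 5 = 26)
1/(W(9, -78) - 8780) = 1/(26 - 8780) = 1/(-8754) = -1/8754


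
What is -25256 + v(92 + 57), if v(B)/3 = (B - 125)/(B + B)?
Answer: -3763108/149 ≈ -25256.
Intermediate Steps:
v(B) = 3*(-125 + B)/(2*B) (v(B) = 3*((B - 125)/(B + B)) = 3*((-125 + B)/((2*B))) = 3*((-125 + B)*(1/(2*B))) = 3*((-125 + B)/(2*B)) = 3*(-125 + B)/(2*B))
-25256 + v(92 + 57) = -25256 + 3*(-125 + (92 + 57))/(2*(92 + 57)) = -25256 + (3/2)*(-125 + 149)/149 = -25256 + (3/2)*(1/149)*24 = -25256 + 36/149 = -3763108/149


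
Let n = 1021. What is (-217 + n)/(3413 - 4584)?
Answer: -804/1171 ≈ -0.68659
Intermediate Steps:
(-217 + n)/(3413 - 4584) = (-217 + 1021)/(3413 - 4584) = 804/(-1171) = 804*(-1/1171) = -804/1171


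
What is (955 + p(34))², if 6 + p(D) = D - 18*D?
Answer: 137641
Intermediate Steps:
p(D) = -6 - 17*D (p(D) = -6 + (D - 18*D) = -6 - 17*D)
(955 + p(34))² = (955 + (-6 - 17*34))² = (955 + (-6 - 578))² = (955 - 584)² = 371² = 137641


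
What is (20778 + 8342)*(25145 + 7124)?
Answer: 939673280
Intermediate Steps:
(20778 + 8342)*(25145 + 7124) = 29120*32269 = 939673280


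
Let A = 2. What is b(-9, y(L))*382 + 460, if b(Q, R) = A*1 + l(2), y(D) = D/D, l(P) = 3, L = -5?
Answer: 2370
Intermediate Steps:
y(D) = 1
b(Q, R) = 5 (b(Q, R) = 2*1 + 3 = 2 + 3 = 5)
b(-9, y(L))*382 + 460 = 5*382 + 460 = 1910 + 460 = 2370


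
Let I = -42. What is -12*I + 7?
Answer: 511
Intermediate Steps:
-12*I + 7 = -12*(-42) + 7 = 504 + 7 = 511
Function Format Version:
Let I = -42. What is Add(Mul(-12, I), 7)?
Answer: 511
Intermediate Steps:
Add(Mul(-12, I), 7) = Add(Mul(-12, -42), 7) = Add(504, 7) = 511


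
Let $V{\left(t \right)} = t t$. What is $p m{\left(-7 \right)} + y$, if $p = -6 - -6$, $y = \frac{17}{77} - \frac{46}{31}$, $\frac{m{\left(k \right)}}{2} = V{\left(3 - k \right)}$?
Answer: $- \frac{3015}{2387} \approx -1.2631$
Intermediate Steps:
$V{\left(t \right)} = t^{2}$
$m{\left(k \right)} = 2 \left(3 - k\right)^{2}$
$y = - \frac{3015}{2387}$ ($y = 17 \cdot \frac{1}{77} - \frac{46}{31} = \frac{17}{77} - \frac{46}{31} = - \frac{3015}{2387} \approx -1.2631$)
$p = 0$ ($p = -6 + 6 = 0$)
$p m{\left(-7 \right)} + y = 0 \cdot 2 \left(-3 - 7\right)^{2} - \frac{3015}{2387} = 0 \cdot 2 \left(-10\right)^{2} - \frac{3015}{2387} = 0 \cdot 2 \cdot 100 - \frac{3015}{2387} = 0 \cdot 200 - \frac{3015}{2387} = 0 - \frac{3015}{2387} = - \frac{3015}{2387}$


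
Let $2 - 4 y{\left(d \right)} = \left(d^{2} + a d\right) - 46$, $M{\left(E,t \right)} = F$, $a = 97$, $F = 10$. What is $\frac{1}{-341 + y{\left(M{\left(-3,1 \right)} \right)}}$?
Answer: $- \frac{2}{1193} \approx -0.0016764$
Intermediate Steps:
$M{\left(E,t \right)} = 10$
$y{\left(d \right)} = 12 - \frac{97 d}{4} - \frac{d^{2}}{4}$ ($y{\left(d \right)} = \frac{1}{2} - \frac{\left(d^{2} + 97 d\right) - 46}{4} = \frac{1}{2} - \frac{-46 + d^{2} + 97 d}{4} = \frac{1}{2} - \left(- \frac{23}{2} + \frac{d^{2}}{4} + \frac{97 d}{4}\right) = 12 - \frac{97 d}{4} - \frac{d^{2}}{4}$)
$\frac{1}{-341 + y{\left(M{\left(-3,1 \right)} \right)}} = \frac{1}{-341 - \left(\frac{461}{2} + 25\right)} = \frac{1}{-341 - \frac{511}{2}} = \frac{1}{- \frac{1193}{2}} = - \frac{2}{1193}$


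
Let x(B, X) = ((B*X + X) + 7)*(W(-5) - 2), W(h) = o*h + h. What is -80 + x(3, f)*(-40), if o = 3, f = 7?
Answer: 30720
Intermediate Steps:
W(h) = 4*h (W(h) = 3*h + h = 4*h)
x(B, X) = -154 - 22*X - 22*B*X (x(B, X) = ((B*X + X) + 7)*(4*(-5) - 2) = ((X + B*X) + 7)*(-20 - 2) = (7 + X + B*X)*(-22) = -154 - 22*X - 22*B*X)
-80 + x(3, f)*(-40) = -80 + (-154 - 22*7 - 22*3*7)*(-40) = -80 + (-154 - 154 - 462)*(-40) = -80 - 770*(-40) = -80 + 30800 = 30720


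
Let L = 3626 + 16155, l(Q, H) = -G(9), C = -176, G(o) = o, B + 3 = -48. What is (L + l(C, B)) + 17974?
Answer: 37746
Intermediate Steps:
B = -51 (B = -3 - 48 = -51)
l(Q, H) = -9 (l(Q, H) = -1*9 = -9)
L = 19781
(L + l(C, B)) + 17974 = (19781 - 9) + 17974 = 19772 + 17974 = 37746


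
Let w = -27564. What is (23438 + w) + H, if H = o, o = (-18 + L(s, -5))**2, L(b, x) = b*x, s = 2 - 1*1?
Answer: -3597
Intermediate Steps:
s = 1 (s = 2 - 1 = 1)
o = 529 (o = (-18 + 1*(-5))**2 = (-18 - 5)**2 = (-23)**2 = 529)
H = 529
(23438 + w) + H = (23438 - 27564) + 529 = -4126 + 529 = -3597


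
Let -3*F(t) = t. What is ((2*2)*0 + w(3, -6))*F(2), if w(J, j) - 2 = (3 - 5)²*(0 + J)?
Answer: -28/3 ≈ -9.3333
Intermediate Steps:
w(J, j) = 2 + 4*J (w(J, j) = 2 + (3 - 5)²*(0 + J) = 2 + (-2)²*J = 2 + 4*J)
F(t) = -t/3
((2*2)*0 + w(3, -6))*F(2) = ((2*2)*0 + (2 + 4*3))*(-⅓*2) = (4*0 + (2 + 12))*(-⅔) = (0 + 14)*(-⅔) = 14*(-⅔) = -28/3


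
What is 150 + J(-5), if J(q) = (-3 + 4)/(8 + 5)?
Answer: 1951/13 ≈ 150.08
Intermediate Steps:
J(q) = 1/13
150 + J(-5) = 150 + 1/13 = 1951/13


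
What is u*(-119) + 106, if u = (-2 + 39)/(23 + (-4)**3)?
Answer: 8749/41 ≈ 213.39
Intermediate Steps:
u = -37/41 (u = 37/(23 - 64) = 37/(-41) = 37*(-1/41) = -37/41 ≈ -0.90244)
u*(-119) + 106 = -37/41*(-119) + 106 = 4403/41 + 106 = 8749/41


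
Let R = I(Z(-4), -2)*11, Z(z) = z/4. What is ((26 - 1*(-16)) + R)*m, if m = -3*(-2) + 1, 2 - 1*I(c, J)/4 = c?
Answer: 1218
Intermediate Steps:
Z(z) = z/4 (Z(z) = z*(¼) = z/4)
I(c, J) = 8 - 4*c
m = 7 (m = 6 + 1 = 7)
R = 132 (R = (8 - (-4))*11 = (8 - 4*(-1))*11 = (8 + 4)*11 = 12*11 = 132)
((26 - 1*(-16)) + R)*m = ((26 - 1*(-16)) + 132)*7 = ((26 + 16) + 132)*7 = (42 + 132)*7 = 174*7 = 1218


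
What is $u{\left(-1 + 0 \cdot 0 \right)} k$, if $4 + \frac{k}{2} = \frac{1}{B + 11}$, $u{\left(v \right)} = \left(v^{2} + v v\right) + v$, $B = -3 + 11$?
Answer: $- \frac{150}{19} \approx -7.8947$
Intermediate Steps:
$B = 8$
$u{\left(v \right)} = v + 2 v^{2}$ ($u{\left(v \right)} = \left(v^{2} + v^{2}\right) + v = 2 v^{2} + v = v + 2 v^{2}$)
$k = - \frac{150}{19}$ ($k = -8 + \frac{2}{8 + 11} = -8 + \frac{2}{19} = - \frac{150}{19} \approx -7.8947$)
$u{\left(-1 + 0 \cdot 0 \right)} k = \left(-1 + 0 \cdot 0\right) \left(1 + 2 \left(-1 + 0 \cdot 0\right)\right) \left(- \frac{150}{19}\right) = \left(-1 + 0\right) \left(1 + 2 \left(-1 + 0\right)\right) \left(- \frac{150}{19}\right) = - (1 + 2 \left(-1\right)) \left(- \frac{150}{19}\right) = - (1 - 2) \left(- \frac{150}{19}\right) = \left(-1\right) \left(-1\right) \left(- \frac{150}{19}\right) = 1 \left(- \frac{150}{19}\right) = - \frac{150}{19}$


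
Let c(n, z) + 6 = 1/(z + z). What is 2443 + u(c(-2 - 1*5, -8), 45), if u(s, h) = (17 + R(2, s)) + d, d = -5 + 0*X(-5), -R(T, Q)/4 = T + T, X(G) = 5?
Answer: 2439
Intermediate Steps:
R(T, Q) = -8*T (R(T, Q) = -4*(T + T) = -8*T)
d = -5 (d = -5 + 0*5 = -5 + 0 = -5)
c(n, z) = -6 + 1/(2*z) (c(n, z) = -6 + 1/(z + z) = -6 + 1/(2*z))
u(s, h) = -4 (u(s, h) = (17 - 8*2) - 5 = (17 - 16) - 5 = 1 - 5 = -4)
2443 + u(c(-2 - 1*5, -8), 45) = 2443 - 4 = 2439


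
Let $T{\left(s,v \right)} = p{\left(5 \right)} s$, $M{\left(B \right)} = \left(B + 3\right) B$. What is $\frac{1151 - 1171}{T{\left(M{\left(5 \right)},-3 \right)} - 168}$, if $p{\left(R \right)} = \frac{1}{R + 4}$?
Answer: $\frac{45}{368} \approx 0.12228$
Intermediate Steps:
$M{\left(B \right)} = B \left(3 + B\right)$ ($M{\left(B \right)} = \left(3 + B\right) B = B \left(3 + B\right)$)
$p{\left(R \right)} = \frac{1}{4 + R}$
$T{\left(s,v \right)} = \frac{s}{9}$ ($T{\left(s,v \right)} = \frac{s}{4 + 5} = \frac{s}{9}$)
$\frac{1151 - 1171}{T{\left(M{\left(5 \right)},-3 \right)} - 168} = \frac{1151 - 1171}{\frac{5 \left(3 + 5\right)}{9} - 168} = - \frac{20}{\frac{5 \cdot 8}{9} - 168} = - \frac{20}{\frac{1}{9} \cdot 40 - 168} = - \frac{20}{\frac{40}{9} - 168} = - \frac{20}{- \frac{1472}{9}} = \left(-20\right) \left(- \frac{9}{1472}\right) = \frac{45}{368}$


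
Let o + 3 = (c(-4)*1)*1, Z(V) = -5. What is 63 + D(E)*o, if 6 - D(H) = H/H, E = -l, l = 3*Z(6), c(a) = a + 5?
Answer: 53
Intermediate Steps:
c(a) = 5 + a
l = -15 (l = 3*(-5) = -15)
E = 15 (E = -1*(-15) = 15)
D(H) = 5 (D(H) = 6 - H/H = 6 - 1*1 = 6 - 1 = 5)
o = -2 (o = -3 + ((5 - 4)*1)*1 = -3 + (1*1)*1 = -3 + 1*1 = -3 + 1 = -2)
63 + D(E)*o = 63 + 5*(-2) = 63 - 10 = 53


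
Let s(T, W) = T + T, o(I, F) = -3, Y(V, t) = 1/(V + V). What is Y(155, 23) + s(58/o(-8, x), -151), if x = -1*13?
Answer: -35957/930 ≈ -38.663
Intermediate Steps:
Y(V, t) = 1/(2*V)
x = -13
s(T, W) = 2*T
Y(155, 23) + s(58/o(-8, x), -151) = (½)/155 + 2*(58/(-3)) = (½)*(1/155) + 2*(58*(-⅓)) = 1/310 + 2*(-58/3) = 1/310 - 116/3 = -35957/930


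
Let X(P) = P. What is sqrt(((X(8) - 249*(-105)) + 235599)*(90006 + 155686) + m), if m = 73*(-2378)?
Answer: sqrt(64310198790) ≈ 2.5359e+5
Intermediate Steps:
m = -173594
sqrt(((X(8) - 249*(-105)) + 235599)*(90006 + 155686) + m) = sqrt(((8 - 249*(-105)) + 235599)*(90006 + 155686) - 173594) = sqrt(((8 + 26145) + 235599)*245692 - 173594) = sqrt((26153 + 235599)*245692 - 173594) = sqrt(261752*245692 - 173594) = sqrt(64310372384 - 173594) = sqrt(64310198790)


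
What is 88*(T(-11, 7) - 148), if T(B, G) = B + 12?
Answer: -12936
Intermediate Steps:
T(B, G) = 12 + B
88*(T(-11, 7) - 148) = 88*((12 - 11) - 148) = 88*(1 - 148) = 88*(-147) = -12936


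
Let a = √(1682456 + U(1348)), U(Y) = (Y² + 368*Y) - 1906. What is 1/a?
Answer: √3993718/3993718 ≈ 0.00050039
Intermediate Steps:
U(Y) = -1906 + Y² + 368*Y
a = √3993718 (a = √(1682456 + (-1906 + 1348² + 368*1348)) = √(1682456 + (-1906 + 1817104 + 496064)) = √(1682456 + 2311262) = √3993718 ≈ 1998.4)
1/a = 1/(√3993718) = √3993718/3993718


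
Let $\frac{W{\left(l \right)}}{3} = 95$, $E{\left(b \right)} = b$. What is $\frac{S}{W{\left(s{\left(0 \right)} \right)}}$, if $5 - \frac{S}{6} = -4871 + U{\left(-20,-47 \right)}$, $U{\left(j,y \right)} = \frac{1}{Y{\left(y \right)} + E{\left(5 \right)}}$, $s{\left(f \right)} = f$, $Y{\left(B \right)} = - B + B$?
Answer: $\frac{48758}{475} \approx 102.65$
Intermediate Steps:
$Y{\left(B \right)} = 0$
$W{\left(l \right)} = 285$ ($W{\left(l \right)} = 3 \cdot 95 = 285$)
$U{\left(j,y \right)} = \frac{1}{5}$ ($U{\left(j,y \right)} = \frac{1}{0 + 5} = \frac{1}{5}$)
$S = \frac{146274}{5}$ ($S = 30 - 6 \left(-4871 + \frac{1}{5}\right) = 30 - - \frac{146124}{5} = 30 + \frac{146124}{5} = \frac{146274}{5} \approx 29255.0$)
$\frac{S}{W{\left(s{\left(0 \right)} \right)}} = \frac{146274}{5 \cdot 285} = \frac{146274}{5} \cdot \frac{1}{285} = \frac{48758}{475}$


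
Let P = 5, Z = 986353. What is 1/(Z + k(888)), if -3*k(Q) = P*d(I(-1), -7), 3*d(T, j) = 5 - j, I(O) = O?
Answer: 3/2959039 ≈ 1.0138e-6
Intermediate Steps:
d(T, j) = 5/3 - j/3 (d(T, j) = (5 - j)/3 = 5/3 - j/3)
k(Q) = -20/3 (k(Q) = -5*(5/3 - ⅓*(-7))/3 = -5*(5/3 + 7/3)/3 = -5*4/3 = -⅓*20 = -20/3)
1/(Z + k(888)) = 1/(986353 - 20/3) = 1/(2959039/3) = 3/2959039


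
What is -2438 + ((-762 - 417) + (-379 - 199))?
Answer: -4195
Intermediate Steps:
-2438 + ((-762 - 417) + (-379 - 199)) = -2438 + (-1179 - 578) = -2438 - 1757 = -4195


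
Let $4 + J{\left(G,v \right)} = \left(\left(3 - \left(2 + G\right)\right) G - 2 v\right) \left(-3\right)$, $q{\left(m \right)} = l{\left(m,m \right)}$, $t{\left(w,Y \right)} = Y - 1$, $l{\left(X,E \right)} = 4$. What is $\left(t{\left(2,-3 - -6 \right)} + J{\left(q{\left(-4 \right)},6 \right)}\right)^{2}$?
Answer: $4900$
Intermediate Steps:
$t{\left(w,Y \right)} = -1 + Y$
$q{\left(m \right)} = 4$
$J{\left(G,v \right)} = -4 + 6 v - 3 G \left(1 - G\right)$ ($J{\left(G,v \right)} = -4 + \left(\left(3 - \left(2 + G\right)\right) G - 2 v\right) \left(-3\right) = -4 + \left(\left(1 - G\right) G - 2 v\right) \left(-3\right) = -4 + \left(G \left(1 - G\right) - 2 v\right) \left(-3\right) = -4 + \left(- 2 v + G \left(1 - G\right)\right) \left(-3\right) = -4 - \left(- 6 v + 3 G \left(1 - G\right)\right) = -4 + 6 v - 3 G \left(1 - G\right)$)
$\left(t{\left(2,-3 - -6 \right)} + J{\left(q{\left(-4 \right)},6 \right)}\right)^{2} = \left(\left(-1 - -3\right) + \left(-4 - 12 + 3 \cdot 4^{2} + 6 \cdot 6\right)\right)^{2} = \left(\left(-1 + \left(-3 + 6\right)\right) + \left(-4 - 12 + 3 \cdot 16 + 36\right)\right)^{2} = \left(\left(-1 + 3\right) + \left(-4 - 12 + 48 + 36\right)\right)^{2} = \left(2 + 68\right)^{2} = 70^{2} = 4900$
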